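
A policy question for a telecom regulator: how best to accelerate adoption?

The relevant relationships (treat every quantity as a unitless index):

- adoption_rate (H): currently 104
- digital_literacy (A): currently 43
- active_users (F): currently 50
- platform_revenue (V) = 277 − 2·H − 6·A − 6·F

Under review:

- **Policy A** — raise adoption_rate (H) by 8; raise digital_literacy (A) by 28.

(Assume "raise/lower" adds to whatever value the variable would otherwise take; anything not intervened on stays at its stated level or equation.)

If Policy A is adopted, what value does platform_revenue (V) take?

-673

Policy A (H + 8, A + 28):
  H = 104 + 8 = 112
  A = 43 + 28 = 71
  F = 50
  V = 277 − 2·112 − 6·71 − 6·50 = -673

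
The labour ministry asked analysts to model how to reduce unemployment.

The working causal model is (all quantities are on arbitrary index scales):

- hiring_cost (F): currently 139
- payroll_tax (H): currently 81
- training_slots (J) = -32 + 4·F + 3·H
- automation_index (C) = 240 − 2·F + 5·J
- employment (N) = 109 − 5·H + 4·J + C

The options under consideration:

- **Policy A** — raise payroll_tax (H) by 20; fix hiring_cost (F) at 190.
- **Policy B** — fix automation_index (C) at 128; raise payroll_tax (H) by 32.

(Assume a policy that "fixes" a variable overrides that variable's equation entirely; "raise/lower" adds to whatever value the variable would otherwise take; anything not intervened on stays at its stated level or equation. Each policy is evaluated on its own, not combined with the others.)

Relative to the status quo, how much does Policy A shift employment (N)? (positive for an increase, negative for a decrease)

2174

Baseline:
  F = 139
  H = 81
  J = -32 + 4·139 + 3·81 = 767
  C = 240 − 2·139 + 5·767 = 3797
  N = 109 − 5·81 + 4·767 + 3797 = 6569
Policy A (H + 20, F := 190):
  F = 190
  H = 81 + 20 = 101
  J = -32 + 4·190 + 3·101 = 1031
  C = 240 − 2·190 + 5·1031 = 5015
  N = 109 − 5·101 + 4·1031 + 5015 = 8743
Change in N: 8743 − 6569 = 2174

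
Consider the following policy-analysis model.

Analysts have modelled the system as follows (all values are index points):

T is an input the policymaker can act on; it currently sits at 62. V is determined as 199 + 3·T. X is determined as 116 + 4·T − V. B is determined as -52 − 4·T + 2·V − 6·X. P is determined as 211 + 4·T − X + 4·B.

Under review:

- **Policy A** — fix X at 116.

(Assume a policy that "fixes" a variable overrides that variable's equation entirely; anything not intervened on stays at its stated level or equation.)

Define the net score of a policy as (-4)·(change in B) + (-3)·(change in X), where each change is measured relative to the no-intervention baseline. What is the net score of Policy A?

Baseline:
  T = 62
  V = 199 + 3·62 = 385
  X = 116 + 4·62 − 385 = -21
  B = -52 − 4·62 + 2·385 − 6·(-21) = 596
Policy A (X := 116):
  T = 62
  V = 199 + 3·62 = 385
  X = 116
  B = -52 − 4·62 + 2·385 − 6·116 = -226
ΔB = -226 − 596 = -822; ΔX = 116 − (-21) = 137
Score = (-4)·(-822) + (-3)·137 = 2877

2877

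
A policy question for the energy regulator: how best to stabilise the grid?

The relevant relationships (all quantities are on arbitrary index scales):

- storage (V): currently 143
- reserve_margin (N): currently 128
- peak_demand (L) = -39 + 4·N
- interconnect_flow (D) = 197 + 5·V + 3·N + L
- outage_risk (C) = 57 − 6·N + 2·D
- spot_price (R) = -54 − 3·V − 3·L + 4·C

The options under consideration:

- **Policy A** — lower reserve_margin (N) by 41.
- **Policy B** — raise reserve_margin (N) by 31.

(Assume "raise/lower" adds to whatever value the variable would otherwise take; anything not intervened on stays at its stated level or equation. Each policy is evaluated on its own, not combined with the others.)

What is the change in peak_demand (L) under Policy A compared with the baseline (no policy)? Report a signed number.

-164

Baseline:
  N = 128
  L = -39 + 4·128 = 473
Policy A (N − 41):
  N = 128 − 41 = 87
  L = -39 + 4·87 = 309
Change in L: 309 − 473 = -164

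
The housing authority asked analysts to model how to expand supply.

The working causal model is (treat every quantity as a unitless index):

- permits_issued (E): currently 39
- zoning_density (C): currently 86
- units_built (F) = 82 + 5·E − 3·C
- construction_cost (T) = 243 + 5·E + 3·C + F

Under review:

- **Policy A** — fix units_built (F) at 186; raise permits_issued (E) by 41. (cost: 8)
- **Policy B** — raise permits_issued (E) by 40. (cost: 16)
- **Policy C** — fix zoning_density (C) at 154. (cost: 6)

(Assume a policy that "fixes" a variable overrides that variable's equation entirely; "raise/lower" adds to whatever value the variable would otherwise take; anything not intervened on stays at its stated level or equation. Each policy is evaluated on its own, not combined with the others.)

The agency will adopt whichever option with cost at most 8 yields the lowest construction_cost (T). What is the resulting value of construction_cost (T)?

715

Policy A (F := 186, E + 41):
  E = 39 + 41 = 80
  C = 86
  F = 186
  T = 243 + 5·80 + 3·86 + 186 = 1087
Policy C (C := 154):
  E = 39
  C = 154
  F = 82 + 5·39 − 3·154 = -185
  T = 243 + 5·39 + 3·154 + (-185) = 715
Comparing — Policy A: T=1087, Policy C: T=715. Lowest is 715 (Policy C).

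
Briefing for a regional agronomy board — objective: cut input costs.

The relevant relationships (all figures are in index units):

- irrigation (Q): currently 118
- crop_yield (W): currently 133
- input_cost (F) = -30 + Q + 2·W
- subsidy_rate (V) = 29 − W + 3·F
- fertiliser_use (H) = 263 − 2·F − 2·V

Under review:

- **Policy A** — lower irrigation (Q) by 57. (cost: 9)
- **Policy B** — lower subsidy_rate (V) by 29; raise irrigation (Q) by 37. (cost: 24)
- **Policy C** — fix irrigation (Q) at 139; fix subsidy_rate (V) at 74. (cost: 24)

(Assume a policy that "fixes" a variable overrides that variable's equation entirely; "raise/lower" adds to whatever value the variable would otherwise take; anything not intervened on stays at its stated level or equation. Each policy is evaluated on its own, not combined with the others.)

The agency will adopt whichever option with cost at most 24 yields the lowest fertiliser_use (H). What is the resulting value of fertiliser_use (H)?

Policy A (Q − 57):
  Q = 118 − 57 = 61
  W = 133
  F = -30 + 61 + 2·133 = 297
  V = 29 − 133 + 3·297 = 787
  H = 263 − 2·297 − 2·787 = -1905
Policy B (V − 29, Q + 37):
  Q = 118 + 37 = 155
  W = 133
  F = -30 + 155 + 2·133 = 391
  V = 29 − 133 + 3·391 (−29 from intervention) = 1040
  H = 263 − 2·391 − 2·1040 = -2599
Policy C (Q := 139, V := 74):
  Q = 139
  W = 133
  F = -30 + 139 + 2·133 = 375
  V = 74
  H = 263 − 2·375 − 2·74 = -635
Comparing — Policy A: H=-1905, Policy B: H=-2599, Policy C: H=-635. Lowest is -2599 (Policy B).

-2599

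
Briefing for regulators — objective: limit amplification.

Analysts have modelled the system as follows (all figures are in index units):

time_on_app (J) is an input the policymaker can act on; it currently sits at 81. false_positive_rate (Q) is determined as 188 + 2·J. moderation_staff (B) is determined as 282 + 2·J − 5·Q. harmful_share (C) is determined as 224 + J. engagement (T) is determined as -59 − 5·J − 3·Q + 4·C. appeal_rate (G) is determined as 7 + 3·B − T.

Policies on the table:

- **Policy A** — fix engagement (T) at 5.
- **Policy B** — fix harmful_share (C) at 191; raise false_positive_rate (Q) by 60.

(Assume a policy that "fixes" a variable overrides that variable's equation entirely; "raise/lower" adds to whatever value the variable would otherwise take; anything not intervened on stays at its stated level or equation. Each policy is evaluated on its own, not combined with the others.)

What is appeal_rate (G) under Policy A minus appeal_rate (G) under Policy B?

-35

Policy A (T := 5):
  J = 81
  Q = 188 + 2·81 = 350
  B = 282 + 2·81 − 5·350 = -1306
  C = 224 + 81 = 305
  T = 5
  G = 7 + 3·(-1306) − 5 = -3916
Policy B (C := 191, Q + 60):
  J = 81
  Q = 188 + 2·81 (+60 from intervention) = 410
  B = 282 + 2·81 − 5·410 = -1606
  C = 191
  T = -59 − 5·81 − 3·410 + 4·191 = -930
  G = 7 + 3·(-1606) − (-930) = -3881
G: -3916 − (-3881) = -35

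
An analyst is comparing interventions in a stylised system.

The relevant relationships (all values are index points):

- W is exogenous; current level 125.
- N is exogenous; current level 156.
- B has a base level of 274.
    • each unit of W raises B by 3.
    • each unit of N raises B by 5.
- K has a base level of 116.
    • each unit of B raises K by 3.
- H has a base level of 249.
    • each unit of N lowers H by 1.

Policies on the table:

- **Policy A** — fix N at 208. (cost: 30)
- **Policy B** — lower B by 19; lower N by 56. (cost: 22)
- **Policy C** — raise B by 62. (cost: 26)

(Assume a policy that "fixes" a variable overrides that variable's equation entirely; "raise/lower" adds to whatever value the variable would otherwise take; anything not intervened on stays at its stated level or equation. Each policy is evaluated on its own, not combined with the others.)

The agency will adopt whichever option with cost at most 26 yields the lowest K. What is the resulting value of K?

3506

Policy B (B − 19, N − 56):
  W = 125
  N = 156 − 56 = 100
  B = 274 + 3·125 + 5·100 (−19 from intervention) = 1130
  K = 116 + 3·1130 = 3506
Policy C (B + 62):
  W = 125
  N = 156
  B = 274 + 3·125 + 5·156 (+62 from intervention) = 1491
  K = 116 + 3·1491 = 4589
Comparing — Policy B: K=3506, Policy C: K=4589. Lowest is 3506 (Policy B).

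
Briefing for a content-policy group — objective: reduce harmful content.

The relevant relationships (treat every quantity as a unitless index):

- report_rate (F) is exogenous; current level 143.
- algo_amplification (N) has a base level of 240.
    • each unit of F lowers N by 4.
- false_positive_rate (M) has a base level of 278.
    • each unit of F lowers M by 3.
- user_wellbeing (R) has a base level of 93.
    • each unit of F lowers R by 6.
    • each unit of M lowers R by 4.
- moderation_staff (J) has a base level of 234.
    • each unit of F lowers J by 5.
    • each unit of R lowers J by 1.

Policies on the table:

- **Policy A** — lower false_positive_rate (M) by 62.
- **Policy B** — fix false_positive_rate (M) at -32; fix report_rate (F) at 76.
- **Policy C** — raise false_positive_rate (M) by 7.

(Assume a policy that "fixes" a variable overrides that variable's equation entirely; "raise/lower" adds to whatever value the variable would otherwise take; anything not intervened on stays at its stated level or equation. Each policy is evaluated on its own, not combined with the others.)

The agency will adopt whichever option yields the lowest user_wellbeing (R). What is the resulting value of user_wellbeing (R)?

-235

Policy A (M − 62):
  F = 143
  M = 278 − 3·143 (−62 from intervention) = -213
  R = 93 − 6·143 − 4·(-213) = 87
Policy B (M := -32, F := 76):
  F = 76
  M = -32
  R = 93 − 6·76 − 4·(-32) = -235
Policy C (M + 7):
  F = 143
  M = 278 − 3·143 (+7 from intervention) = -144
  R = 93 − 6·143 − 4·(-144) = -189
Comparing — Policy A: R=87, Policy B: R=-235, Policy C: R=-189. Lowest is -235 (Policy B).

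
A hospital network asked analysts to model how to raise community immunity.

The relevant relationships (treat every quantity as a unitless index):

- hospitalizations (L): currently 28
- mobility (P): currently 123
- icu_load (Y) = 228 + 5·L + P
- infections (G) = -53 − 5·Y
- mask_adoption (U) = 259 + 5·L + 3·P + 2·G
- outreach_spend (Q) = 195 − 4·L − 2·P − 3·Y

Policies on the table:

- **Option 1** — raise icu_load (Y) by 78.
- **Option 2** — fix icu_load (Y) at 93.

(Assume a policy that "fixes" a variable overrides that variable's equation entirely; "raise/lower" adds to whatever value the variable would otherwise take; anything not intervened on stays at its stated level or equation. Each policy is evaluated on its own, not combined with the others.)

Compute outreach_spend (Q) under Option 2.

-442

Option 2 (Y := 93):
  L = 28
  P = 123
  Y = 93
  Q = 195 − 4·28 − 2·123 − 3·93 = -442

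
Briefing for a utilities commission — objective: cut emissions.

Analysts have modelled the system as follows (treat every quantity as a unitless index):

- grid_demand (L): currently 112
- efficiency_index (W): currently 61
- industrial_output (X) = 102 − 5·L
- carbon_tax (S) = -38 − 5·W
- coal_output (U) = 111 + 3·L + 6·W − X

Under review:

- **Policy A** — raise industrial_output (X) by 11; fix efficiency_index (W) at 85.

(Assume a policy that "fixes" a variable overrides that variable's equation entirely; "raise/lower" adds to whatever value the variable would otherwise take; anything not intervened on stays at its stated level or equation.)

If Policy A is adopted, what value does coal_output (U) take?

Policy A (X + 11, W := 85):
  L = 112
  W = 85
  X = 102 − 5·112 (+11 from intervention) = -447
  U = 111 + 3·112 + 6·85 − (-447) = 1404

1404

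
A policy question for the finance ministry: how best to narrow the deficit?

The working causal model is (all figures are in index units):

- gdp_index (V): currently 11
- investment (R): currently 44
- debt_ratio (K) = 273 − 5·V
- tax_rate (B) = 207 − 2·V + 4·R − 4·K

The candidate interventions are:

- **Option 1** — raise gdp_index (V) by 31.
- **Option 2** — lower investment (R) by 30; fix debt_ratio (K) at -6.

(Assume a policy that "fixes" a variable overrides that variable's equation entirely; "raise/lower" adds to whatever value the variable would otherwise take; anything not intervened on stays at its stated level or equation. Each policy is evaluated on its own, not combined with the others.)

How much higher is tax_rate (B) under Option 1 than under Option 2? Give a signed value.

Option 1 (V + 31):
  V = 11 + 31 = 42
  R = 44
  K = 273 − 5·42 = 63
  B = 207 − 2·42 + 4·44 − 4·63 = 47
Option 2 (R − 30, K := -6):
  V = 11
  R = 44 − 30 = 14
  K = -6
  B = 207 − 2·11 + 4·14 − 4·(-6) = 265
B: 47 − 265 = -218

-218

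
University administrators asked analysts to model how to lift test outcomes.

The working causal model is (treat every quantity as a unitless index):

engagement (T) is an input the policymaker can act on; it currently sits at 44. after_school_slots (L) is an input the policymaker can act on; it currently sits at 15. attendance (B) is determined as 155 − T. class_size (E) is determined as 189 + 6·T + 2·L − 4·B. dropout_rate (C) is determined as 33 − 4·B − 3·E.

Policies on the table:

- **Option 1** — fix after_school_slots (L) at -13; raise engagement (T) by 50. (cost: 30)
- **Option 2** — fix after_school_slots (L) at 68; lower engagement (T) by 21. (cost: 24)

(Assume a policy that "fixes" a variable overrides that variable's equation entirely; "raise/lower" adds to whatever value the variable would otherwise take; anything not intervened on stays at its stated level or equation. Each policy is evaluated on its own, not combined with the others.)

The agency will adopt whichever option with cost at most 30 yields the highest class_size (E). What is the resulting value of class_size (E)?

Option 1 (L := -13, T + 50):
  T = 44 + 50 = 94
  L = -13
  B = 155 − 94 = 61
  E = 189 + 6·94 + 2·(-13) − 4·61 = 483
Option 2 (L := 68, T − 21):
  T = 44 − 21 = 23
  L = 68
  B = 155 − 23 = 132
  E = 189 + 6·23 + 2·68 − 4·132 = -65
Comparing — Option 1: E=483, Option 2: E=-65. Highest is 483 (Option 1).

483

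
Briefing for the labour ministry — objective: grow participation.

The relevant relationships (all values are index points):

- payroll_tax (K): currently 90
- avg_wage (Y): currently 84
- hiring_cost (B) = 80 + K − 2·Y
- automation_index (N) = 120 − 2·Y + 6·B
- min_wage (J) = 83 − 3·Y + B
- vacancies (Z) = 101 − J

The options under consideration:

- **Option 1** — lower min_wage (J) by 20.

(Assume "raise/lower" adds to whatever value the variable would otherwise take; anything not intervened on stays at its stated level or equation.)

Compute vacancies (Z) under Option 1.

288

Option 1 (J − 20):
  K = 90
  Y = 84
  B = 80 + 90 − 2·84 = 2
  J = 83 − 3·84 + 2 (−20 from intervention) = -187
  Z = 101 − (-187) = 288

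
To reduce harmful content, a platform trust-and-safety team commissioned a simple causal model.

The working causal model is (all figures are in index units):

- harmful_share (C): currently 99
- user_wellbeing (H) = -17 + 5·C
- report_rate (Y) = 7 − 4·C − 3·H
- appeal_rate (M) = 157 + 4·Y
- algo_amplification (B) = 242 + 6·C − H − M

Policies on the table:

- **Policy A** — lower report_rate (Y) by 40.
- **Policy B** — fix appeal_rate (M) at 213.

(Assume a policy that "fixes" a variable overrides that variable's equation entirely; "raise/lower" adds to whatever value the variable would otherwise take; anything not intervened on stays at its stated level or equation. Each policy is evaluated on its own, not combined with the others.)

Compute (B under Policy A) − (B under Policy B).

Policy A (Y − 40):
  C = 99
  H = -17 + 5·99 = 478
  Y = 7 − 4·99 − 3·478 (−40 from intervention) = -1863
  M = 157 + 4·(-1863) = -7295
  B = 242 + 6·99 − 478 − (-7295) = 7653
Policy B (M := 213):
  C = 99
  H = -17 + 5·99 = 478
  Y = 7 − 4·99 − 3·478 = -1823
  M = 213
  B = 242 + 6·99 − 478 − 213 = 145
B: 7653 − 145 = 7508

7508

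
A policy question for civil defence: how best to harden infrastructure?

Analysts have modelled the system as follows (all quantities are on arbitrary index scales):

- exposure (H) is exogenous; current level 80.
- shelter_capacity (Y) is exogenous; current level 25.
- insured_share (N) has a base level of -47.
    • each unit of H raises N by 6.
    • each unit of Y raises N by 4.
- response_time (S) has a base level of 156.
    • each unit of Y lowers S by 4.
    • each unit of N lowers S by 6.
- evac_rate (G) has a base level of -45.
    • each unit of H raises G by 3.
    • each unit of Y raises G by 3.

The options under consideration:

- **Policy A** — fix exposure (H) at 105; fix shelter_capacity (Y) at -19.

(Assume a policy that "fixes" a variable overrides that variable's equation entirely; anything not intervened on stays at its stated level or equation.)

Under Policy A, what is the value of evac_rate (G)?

213

Policy A (H := 105, Y := -19):
  H = 105
  Y = -19
  G = -45 + 3·105 + 3·(-19) = 213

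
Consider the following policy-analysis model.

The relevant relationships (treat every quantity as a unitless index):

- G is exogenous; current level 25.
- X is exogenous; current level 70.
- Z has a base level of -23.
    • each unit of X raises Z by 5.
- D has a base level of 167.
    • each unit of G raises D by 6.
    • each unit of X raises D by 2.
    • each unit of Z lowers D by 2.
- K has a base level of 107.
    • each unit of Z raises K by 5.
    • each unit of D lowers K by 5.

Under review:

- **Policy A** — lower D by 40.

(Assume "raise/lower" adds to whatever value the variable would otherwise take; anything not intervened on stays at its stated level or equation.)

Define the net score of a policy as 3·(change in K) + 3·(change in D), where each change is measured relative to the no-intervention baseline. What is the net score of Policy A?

480

Baseline:
  G = 25
  X = 70
  Z = -23 + 5·70 = 327
  D = 167 + 6·25 + 2·70 − 2·327 = -197
  K = 107 + 5·327 − 5·(-197) = 2727
Policy A (D − 40):
  G = 25
  X = 70
  Z = -23 + 5·70 = 327
  D = 167 + 6·25 + 2·70 − 2·327 (−40 from intervention) = -237
  K = 107 + 5·327 − 5·(-237) = 2927
ΔK = 2927 − 2727 = 200; ΔD = -237 − (-197) = -40
Score = 3·200 + 3·(-40) = 480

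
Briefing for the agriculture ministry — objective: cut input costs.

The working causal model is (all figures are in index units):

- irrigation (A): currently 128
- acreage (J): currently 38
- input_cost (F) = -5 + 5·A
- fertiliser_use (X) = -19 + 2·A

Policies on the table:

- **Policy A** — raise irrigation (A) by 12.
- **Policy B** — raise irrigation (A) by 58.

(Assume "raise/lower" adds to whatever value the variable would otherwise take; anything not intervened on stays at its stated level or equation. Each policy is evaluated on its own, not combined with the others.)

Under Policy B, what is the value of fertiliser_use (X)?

353

Policy B (A + 58):
  A = 128 + 58 = 186
  X = -19 + 2·186 = 353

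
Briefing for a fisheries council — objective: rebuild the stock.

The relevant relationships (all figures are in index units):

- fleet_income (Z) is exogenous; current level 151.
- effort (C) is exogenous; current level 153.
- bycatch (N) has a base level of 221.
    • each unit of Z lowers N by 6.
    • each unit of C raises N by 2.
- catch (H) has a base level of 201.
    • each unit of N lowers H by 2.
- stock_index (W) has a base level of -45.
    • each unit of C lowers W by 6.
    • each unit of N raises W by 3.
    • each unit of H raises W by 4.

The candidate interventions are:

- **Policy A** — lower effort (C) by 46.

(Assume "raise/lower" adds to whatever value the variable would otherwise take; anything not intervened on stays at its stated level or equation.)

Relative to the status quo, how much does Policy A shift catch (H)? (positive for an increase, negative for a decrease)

184

Baseline:
  Z = 151
  C = 153
  N = 221 − 6·151 + 2·153 = -379
  H = 201 − 2·(-379) = 959
Policy A (C − 46):
  Z = 151
  C = 153 − 46 = 107
  N = 221 − 6·151 + 2·107 = -471
  H = 201 − 2·(-471) = 1143
Change in H: 1143 − 959 = 184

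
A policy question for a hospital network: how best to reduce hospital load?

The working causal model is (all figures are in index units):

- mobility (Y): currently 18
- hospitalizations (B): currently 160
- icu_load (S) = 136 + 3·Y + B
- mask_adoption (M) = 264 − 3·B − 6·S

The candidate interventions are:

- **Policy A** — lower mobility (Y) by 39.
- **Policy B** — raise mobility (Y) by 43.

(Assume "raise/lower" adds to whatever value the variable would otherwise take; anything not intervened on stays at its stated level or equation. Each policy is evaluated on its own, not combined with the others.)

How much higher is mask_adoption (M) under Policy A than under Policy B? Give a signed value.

Policy A (Y − 39):
  Y = 18 − 39 = -21
  B = 160
  S = 136 + 3·(-21) + 160 = 233
  M = 264 − 3·160 − 6·233 = -1614
Policy B (Y + 43):
  Y = 18 + 43 = 61
  B = 160
  S = 136 + 3·61 + 160 = 479
  M = 264 − 3·160 − 6·479 = -3090
M: -1614 − (-3090) = 1476

1476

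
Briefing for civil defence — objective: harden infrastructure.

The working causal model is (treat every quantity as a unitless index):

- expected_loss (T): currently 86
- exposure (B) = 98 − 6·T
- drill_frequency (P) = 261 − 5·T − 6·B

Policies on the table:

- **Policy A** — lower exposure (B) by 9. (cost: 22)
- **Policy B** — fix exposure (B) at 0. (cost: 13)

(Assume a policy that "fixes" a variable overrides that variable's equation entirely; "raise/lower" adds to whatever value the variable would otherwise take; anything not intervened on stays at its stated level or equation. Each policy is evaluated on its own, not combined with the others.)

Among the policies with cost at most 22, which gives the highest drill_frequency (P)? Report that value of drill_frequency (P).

2393

Policy A (B − 9):
  T = 86
  B = 98 − 6·86 (−9 from intervention) = -427
  P = 261 − 5·86 − 6·(-427) = 2393
Policy B (B := 0):
  T = 86
  B = 0
  P = 261 − 5·86 − 6·0 = -169
Comparing — Policy A: P=2393, Policy B: P=-169. Highest is 2393 (Policy A).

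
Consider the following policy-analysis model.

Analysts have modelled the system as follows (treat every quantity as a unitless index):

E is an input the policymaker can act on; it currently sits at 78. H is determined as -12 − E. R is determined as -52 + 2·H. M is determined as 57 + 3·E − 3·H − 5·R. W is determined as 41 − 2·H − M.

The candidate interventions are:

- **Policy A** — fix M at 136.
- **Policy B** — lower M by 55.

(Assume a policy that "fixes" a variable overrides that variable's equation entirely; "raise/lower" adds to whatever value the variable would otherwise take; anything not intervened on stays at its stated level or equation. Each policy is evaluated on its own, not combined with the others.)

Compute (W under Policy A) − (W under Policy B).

1530

Policy A (M := 136):
  E = 78
  H = -12 − 78 = -90
  R = -52 + 2·(-90) = -232
  M = 136
  W = 41 − 2·(-90) − 136 = 85
Policy B (M − 55):
  E = 78
  H = -12 − 78 = -90
  R = -52 + 2·(-90) = -232
  M = 57 + 3·78 − 3·(-90) − 5·(-232) (−55 from intervention) = 1666
  W = 41 − 2·(-90) − 1666 = -1445
W: 85 − (-1445) = 1530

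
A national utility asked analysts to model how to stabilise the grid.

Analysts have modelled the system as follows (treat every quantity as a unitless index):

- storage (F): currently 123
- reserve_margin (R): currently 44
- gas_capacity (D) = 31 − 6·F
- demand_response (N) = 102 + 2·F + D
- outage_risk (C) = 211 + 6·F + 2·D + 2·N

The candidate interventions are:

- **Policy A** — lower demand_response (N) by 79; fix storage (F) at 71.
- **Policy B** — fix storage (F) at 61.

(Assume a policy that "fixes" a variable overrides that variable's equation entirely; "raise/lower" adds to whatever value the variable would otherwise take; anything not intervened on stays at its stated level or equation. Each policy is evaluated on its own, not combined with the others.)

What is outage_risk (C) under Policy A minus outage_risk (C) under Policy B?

-298

Policy A (N − 79, F := 71):
  F = 71
  D = 31 − 6·71 = -395
  N = 102 + 2·71 + (-395) (−79 from intervention) = -230
  C = 211 + 6·71 + 2·(-395) + 2·(-230) = -613
Policy B (F := 61):
  F = 61
  D = 31 − 6·61 = -335
  N = 102 + 2·61 + (-335) = -111
  C = 211 + 6·61 + 2·(-335) + 2·(-111) = -315
C: -613 − (-315) = -298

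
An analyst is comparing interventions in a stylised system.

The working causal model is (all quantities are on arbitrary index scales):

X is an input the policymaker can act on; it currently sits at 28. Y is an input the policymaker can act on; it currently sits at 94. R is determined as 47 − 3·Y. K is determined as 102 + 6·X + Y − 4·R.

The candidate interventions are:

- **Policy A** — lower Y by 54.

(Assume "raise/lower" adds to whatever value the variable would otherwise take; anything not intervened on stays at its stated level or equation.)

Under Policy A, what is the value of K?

Policy A (Y − 54):
  X = 28
  Y = 94 − 54 = 40
  R = 47 − 3·40 = -73
  K = 102 + 6·28 + 40 − 4·(-73) = 602

602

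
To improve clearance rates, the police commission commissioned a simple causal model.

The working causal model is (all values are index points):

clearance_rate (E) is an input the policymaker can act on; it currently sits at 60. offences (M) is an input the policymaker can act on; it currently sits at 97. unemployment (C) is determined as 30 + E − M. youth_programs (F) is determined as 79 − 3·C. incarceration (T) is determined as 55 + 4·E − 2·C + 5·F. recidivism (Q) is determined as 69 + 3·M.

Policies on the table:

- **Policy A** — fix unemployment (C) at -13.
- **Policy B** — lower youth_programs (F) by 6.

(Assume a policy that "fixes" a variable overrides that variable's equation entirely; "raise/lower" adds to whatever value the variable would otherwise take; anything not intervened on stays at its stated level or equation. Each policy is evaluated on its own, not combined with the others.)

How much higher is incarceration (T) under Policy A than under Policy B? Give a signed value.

132

Policy A (C := -13):
  E = 60
  M = 97
  C = -13
  F = 79 − 3·(-13) = 118
  T = 55 + 4·60 − 2·(-13) + 5·118 = 911
Policy B (F − 6):
  E = 60
  M = 97
  C = 30 + 60 − 97 = -7
  F = 79 − 3·(-7) (−6 from intervention) = 94
  T = 55 + 4·60 − 2·(-7) + 5·94 = 779
T: 911 − 779 = 132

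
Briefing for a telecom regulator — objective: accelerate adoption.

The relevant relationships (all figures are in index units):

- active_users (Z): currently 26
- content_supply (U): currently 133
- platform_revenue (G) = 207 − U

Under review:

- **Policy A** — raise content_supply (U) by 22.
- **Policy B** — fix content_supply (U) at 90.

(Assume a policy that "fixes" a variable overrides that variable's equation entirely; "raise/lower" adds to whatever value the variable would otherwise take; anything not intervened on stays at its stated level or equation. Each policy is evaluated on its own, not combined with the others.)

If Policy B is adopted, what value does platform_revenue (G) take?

Policy B (U := 90):
  U = 90
  G = 207 − 90 = 117

117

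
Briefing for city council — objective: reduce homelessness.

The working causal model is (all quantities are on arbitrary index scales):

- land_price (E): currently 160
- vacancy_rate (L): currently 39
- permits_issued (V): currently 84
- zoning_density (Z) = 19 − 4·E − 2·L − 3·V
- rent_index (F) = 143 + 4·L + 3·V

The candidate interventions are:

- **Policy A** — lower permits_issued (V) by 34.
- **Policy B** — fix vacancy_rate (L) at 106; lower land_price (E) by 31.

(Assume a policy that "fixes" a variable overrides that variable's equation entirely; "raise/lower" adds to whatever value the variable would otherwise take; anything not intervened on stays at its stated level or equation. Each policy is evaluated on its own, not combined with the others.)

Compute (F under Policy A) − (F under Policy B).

-370

Policy A (V − 34):
  L = 39
  V = 84 − 34 = 50
  F = 143 + 4·39 + 3·50 = 449
Policy B (L := 106, E − 31):
  L = 106
  V = 84
  F = 143 + 4·106 + 3·84 = 819
F: 449 − 819 = -370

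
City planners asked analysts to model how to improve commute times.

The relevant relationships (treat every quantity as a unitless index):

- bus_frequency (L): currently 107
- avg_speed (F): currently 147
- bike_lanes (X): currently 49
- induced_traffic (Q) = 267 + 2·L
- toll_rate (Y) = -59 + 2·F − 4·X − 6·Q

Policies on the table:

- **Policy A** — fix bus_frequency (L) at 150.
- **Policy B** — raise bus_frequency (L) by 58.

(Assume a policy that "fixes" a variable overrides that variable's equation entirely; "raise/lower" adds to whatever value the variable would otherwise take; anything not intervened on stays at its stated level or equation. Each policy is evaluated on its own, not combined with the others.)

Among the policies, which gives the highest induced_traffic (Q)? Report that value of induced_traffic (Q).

597

Policy A (L := 150):
  L = 150
  Q = 267 + 2·150 = 567
Policy B (L + 58):
  L = 107 + 58 = 165
  Q = 267 + 2·165 = 597
Comparing — Policy A: Q=567, Policy B: Q=597. Highest is 597 (Policy B).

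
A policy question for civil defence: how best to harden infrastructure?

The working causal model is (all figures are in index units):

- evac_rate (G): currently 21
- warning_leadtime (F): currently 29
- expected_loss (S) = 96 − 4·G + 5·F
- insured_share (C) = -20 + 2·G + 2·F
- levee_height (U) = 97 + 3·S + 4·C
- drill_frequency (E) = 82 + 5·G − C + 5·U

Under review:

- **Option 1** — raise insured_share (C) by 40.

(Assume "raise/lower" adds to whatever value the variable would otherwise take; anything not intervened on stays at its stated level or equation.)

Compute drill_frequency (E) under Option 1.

Option 1 (C + 40):
  G = 21
  F = 29
  S = 96 − 4·21 + 5·29 = 157
  C = -20 + 2·21 + 2·29 (+40 from intervention) = 120
  U = 97 + 3·157 + 4·120 = 1048
  E = 82 + 5·21 − 120 + 5·1048 = 5307

5307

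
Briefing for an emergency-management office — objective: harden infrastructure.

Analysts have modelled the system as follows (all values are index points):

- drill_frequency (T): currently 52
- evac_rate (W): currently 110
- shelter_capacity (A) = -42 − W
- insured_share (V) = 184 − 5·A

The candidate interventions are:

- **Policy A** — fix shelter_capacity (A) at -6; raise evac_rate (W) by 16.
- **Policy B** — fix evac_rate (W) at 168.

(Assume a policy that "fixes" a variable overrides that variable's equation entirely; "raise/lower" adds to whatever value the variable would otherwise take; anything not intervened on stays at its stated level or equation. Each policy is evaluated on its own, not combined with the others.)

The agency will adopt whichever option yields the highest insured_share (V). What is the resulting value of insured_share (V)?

1234

Policy A (A := -6, W + 16):
  W = 110 + 16 = 126
  A = -6
  V = 184 − 5·(-6) = 214
Policy B (W := 168):
  W = 168
  A = -42 − 168 = -210
  V = 184 − 5·(-210) = 1234
Comparing — Policy A: V=214, Policy B: V=1234. Highest is 1234 (Policy B).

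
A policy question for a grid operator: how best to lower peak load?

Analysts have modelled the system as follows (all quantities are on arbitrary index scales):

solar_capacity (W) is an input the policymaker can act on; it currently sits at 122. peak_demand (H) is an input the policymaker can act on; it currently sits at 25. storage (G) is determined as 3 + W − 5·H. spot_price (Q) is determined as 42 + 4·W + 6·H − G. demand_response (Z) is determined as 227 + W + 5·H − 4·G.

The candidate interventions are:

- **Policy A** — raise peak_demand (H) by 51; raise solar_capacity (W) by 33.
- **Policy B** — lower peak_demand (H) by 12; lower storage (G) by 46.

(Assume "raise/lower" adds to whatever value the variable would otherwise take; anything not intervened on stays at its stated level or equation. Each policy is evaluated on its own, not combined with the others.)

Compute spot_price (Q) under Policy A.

Policy A (H + 51, W + 33):
  W = 122 + 33 = 155
  H = 25 + 51 = 76
  G = 3 + 155 − 5·76 = -222
  Q = 42 + 4·155 + 6·76 − (-222) = 1340

1340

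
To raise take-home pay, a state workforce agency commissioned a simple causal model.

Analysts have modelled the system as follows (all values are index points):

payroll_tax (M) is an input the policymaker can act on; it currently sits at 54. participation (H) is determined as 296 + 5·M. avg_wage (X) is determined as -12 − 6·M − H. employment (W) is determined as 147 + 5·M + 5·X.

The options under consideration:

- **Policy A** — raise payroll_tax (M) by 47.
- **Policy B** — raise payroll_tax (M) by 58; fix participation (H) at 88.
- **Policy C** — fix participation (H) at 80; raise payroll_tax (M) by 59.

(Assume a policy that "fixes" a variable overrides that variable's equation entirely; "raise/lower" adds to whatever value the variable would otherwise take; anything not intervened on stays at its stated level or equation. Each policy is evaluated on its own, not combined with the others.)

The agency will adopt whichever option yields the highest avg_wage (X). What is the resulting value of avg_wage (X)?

Policy A (M + 47):
  M = 54 + 47 = 101
  H = 296 + 5·101 = 801
  X = -12 − 6·101 − 801 = -1419
Policy B (M + 58, H := 88):
  M = 54 + 58 = 112
  H = 88
  X = -12 − 6·112 − 88 = -772
Policy C (H := 80, M + 59):
  M = 54 + 59 = 113
  H = 80
  X = -12 − 6·113 − 80 = -770
Comparing — Policy A: X=-1419, Policy B: X=-772, Policy C: X=-770. Highest is -770 (Policy C).

-770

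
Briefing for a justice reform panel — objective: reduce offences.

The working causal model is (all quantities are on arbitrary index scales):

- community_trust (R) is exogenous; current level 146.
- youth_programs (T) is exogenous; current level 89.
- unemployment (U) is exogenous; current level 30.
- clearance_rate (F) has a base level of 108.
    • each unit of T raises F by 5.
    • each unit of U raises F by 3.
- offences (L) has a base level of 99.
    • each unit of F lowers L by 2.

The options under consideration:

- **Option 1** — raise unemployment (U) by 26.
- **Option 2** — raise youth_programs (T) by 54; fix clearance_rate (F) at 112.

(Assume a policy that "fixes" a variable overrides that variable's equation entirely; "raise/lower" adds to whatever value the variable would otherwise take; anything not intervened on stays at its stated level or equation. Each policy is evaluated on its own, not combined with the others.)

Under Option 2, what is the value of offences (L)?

Option 2 (T + 54, F := 112):
  T = 89 + 54 = 143
  U = 30
  F = 112
  L = 99 − 2·112 = -125

-125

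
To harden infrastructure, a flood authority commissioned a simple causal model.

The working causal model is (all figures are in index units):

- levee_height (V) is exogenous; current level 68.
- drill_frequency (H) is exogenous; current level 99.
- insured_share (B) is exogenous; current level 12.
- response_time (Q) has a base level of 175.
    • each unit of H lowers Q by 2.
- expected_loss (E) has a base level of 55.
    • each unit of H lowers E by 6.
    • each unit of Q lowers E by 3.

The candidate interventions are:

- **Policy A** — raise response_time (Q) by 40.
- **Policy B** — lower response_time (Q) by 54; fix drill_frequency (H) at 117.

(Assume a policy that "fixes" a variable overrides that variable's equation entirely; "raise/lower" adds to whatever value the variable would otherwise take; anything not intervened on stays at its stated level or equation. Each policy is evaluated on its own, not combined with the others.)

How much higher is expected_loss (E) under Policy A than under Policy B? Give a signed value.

Policy A (Q + 40):
  H = 99
  Q = 175 − 2·99 (+40 from intervention) = 17
  E = 55 − 6·99 − 3·17 = -590
Policy B (Q − 54, H := 117):
  H = 117
  Q = 175 − 2·117 (−54 from intervention) = -113
  E = 55 − 6·117 − 3·(-113) = -308
E: -590 − (-308) = -282

-282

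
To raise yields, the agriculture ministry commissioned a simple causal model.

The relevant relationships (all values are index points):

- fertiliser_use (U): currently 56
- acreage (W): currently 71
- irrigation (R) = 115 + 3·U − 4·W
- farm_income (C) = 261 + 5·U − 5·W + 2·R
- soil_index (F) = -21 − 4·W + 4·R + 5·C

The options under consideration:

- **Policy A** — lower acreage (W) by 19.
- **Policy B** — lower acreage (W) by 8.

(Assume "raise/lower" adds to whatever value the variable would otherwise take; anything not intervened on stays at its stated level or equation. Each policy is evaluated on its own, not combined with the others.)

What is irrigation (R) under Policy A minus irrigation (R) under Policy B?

Policy A (W − 19):
  U = 56
  W = 71 − 19 = 52
  R = 115 + 3·56 − 4·52 = 75
Policy B (W − 8):
  U = 56
  W = 71 − 8 = 63
  R = 115 + 3·56 − 4·63 = 31
R: 75 − 31 = 44

44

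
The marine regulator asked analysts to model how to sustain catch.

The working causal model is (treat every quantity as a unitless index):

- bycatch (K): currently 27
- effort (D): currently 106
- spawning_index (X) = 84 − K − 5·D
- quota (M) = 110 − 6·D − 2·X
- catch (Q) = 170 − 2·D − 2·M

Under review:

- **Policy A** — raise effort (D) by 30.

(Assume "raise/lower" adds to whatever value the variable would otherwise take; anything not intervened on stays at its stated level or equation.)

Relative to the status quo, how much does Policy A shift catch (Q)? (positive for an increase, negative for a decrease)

-300

Baseline:
  K = 27
  D = 106
  X = 84 − 27 − 5·106 = -473
  M = 110 − 6·106 − 2·(-473) = 420
  Q = 170 − 2·106 − 2·420 = -882
Policy A (D + 30):
  K = 27
  D = 106 + 30 = 136
  X = 84 − 27 − 5·136 = -623
  M = 110 − 6·136 − 2·(-623) = 540
  Q = 170 − 2·136 − 2·540 = -1182
Change in Q: -1182 − (-882) = -300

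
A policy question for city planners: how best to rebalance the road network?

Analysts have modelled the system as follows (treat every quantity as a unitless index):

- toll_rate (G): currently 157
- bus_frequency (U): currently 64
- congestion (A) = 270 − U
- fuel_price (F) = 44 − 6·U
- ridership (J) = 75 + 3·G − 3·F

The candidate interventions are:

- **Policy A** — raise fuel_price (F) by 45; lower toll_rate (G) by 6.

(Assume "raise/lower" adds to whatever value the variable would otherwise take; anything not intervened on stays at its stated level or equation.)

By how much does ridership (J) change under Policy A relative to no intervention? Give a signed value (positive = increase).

-153

Baseline:
  G = 157
  U = 64
  F = 44 − 6·64 = -340
  J = 75 + 3·157 − 3·(-340) = 1566
Policy A (F + 45, G − 6):
  G = 157 − 6 = 151
  U = 64
  F = 44 − 6·64 (+45 from intervention) = -295
  J = 75 + 3·151 − 3·(-295) = 1413
Change in J: 1413 − 1566 = -153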